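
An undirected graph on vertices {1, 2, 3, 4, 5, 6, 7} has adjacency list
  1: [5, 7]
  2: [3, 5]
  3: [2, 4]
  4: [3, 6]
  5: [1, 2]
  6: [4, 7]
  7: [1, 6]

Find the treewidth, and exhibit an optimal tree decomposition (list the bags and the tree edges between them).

Each bag holds 3 vertices, so the decomposition has width 2, which upper-bounds the treewidth. The edges 5–1–7–6–4–3–2–5 form a cycle, so G is not a tree and its treewidth is at least 2. The upper and lower bounds meet at 2, so that is the treewidth.

Treewidth 2.
One such decomposition:
Bags: B1 = {1, 5, 7}  B2 = {5, 6, 7}  B3 = {4, 5, 6}  B4 = {3, 4, 5}  B5 = {2, 3, 5}
Tree: B1–B2, B2–B3, B3–B4, B4–B5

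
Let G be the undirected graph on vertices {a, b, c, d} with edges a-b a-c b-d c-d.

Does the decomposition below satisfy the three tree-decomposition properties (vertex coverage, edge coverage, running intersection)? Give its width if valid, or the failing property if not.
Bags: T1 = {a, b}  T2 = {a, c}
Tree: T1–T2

No — vertex d appears in no bag.

A tree decomposition must satisfy three properties: every vertex lies in some bag; for every edge, both endpoints lie together in some bag; and for every vertex, the bags containing it form a connected subtree. Here vertex d appears in no bag, so the decomposition is invalid.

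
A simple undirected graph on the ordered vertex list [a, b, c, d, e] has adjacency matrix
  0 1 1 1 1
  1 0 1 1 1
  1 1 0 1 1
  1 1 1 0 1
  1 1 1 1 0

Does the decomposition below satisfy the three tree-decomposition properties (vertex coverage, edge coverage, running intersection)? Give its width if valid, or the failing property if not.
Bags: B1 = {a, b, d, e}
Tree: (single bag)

No — vertex c appears in no bag.

A tree decomposition must satisfy three properties: every vertex lies in some bag; for every edge, both endpoints lie together in some bag; and for every vertex, the bags containing it form a connected subtree. Here vertex c appears in no bag, so the decomposition is invalid.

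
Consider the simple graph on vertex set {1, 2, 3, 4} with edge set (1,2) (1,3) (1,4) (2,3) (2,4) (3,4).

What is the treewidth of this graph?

A width-3 tree decomposition is:
Bags: B1 = {1, 2, 3, 4}
Tree: (single bag)
A single bag containing all 4 vertices is trivially a valid decomposition of width 3. Conversely, {1, 2, 3, 4} is a clique of size 4, and the vertices of any clique must share a bag in every tree decomposition; so some bag has ≥ 4 vertices and tw(G) ≥ 3. Combining the bounds, tw(G) = 3.

3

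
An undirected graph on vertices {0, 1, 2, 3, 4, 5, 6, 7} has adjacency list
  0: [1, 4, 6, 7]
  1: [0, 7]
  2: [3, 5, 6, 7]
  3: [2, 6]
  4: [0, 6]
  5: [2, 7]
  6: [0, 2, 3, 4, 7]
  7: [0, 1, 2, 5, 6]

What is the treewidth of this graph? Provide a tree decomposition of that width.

Treewidth 2.
One optimal decomposition is:
Bags: B1 = {2, 6, 7}  B2 = {2, 5, 7}  B3 = {2, 3, 6}  B4 = {0, 6, 7}  B5 = {0, 1, 7}  B6 = {0, 4, 6}
Tree: B1–B2, B1–B3, B1–B4, B4–B5, B4–B6

Each bag holds 3 vertices, so the decomposition has width 2, which upper-bounds the treewidth. On the other hand G contains the 3-clique {0, 1, 7}. A clique must lie in a single bag of any decomposition, so no decomposition can have width below 2. Hence tw(G) = 2 exactly.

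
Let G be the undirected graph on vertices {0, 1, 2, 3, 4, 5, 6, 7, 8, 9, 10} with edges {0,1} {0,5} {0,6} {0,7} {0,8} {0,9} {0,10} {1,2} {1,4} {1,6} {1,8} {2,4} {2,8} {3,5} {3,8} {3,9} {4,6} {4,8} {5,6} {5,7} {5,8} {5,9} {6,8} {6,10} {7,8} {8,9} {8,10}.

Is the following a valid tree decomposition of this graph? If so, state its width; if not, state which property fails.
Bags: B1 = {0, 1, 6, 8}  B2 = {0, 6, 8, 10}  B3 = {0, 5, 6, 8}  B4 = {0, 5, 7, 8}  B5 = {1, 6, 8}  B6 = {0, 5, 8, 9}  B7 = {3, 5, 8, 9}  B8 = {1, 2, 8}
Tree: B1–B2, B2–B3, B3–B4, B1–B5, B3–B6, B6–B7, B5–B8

A tree decomposition must satisfy three properties: every vertex lies in some bag; for every edge, both endpoints lie together in some bag; and for every vertex, the bags containing it form a connected subtree. Here vertex 4 appears in no bag, so the decomposition is invalid.

No — vertex 4 appears in no bag.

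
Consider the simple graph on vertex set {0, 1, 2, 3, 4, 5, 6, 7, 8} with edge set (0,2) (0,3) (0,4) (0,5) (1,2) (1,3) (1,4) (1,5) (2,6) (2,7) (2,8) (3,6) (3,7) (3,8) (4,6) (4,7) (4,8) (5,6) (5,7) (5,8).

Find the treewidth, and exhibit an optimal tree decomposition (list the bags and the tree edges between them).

Treewidth 4.
One optimal decomposition is:
Bags: B1 = {1, 2, 3, 4, 5}  B2 = {2, 3, 4, 5, 7}  B3 = {2, 3, 4, 5, 8}  B4 = {2, 3, 4, 5, 6}  B5 = {0, 2, 3, 4, 5}
Tree: B1–B2, B2–B3, B3–B4, B4–B5

Each bag holds 5 vertices, so the decomposition has width 4, which upper-bounds the treewidth. For the lower bound: the 5 vertex sets {1,5}, {2,7}, {3,8}, {4}, {6} are disjoint, each induces a connected subgraph, and every pair is joined by at least one edge of G. Contracting each set to a single vertex therefore yields K_{5} as a minor, and since treewidth is minor-monotone, tw(G) ≥ tw(K_{5}) = 4. Combining the bounds, tw(G) = 4.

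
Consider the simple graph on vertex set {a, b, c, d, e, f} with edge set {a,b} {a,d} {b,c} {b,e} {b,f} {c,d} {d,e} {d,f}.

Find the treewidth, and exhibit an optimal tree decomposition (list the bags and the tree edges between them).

The largest bag has 3 vertices, giving width 2; this decomposition certifies tw(G) ≤ 2. The edges b–e–d–f–b form a cycle, so G is not a tree and its treewidth is at least 2. Hence tw(G) = 2 exactly.

Treewidth 2.
One optimal decomposition is:
Bags: B1 = {b, d, e}  B2 = {b, d, f}  B3 = {b, c, d}  B4 = {a, b, d}
Tree: B1–B2, B2–B3, B3–B4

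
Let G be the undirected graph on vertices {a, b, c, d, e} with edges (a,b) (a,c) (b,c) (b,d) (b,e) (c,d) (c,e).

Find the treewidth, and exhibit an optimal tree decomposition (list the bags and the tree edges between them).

Treewidth 2.
One optimal decomposition is:
Bags: B1 = {b, c, e}  B2 = {a, b, c}  B3 = {b, c, d}
Tree: B1–B2, B1–B3

Every bag has size at most 3, so the width is 3 − 1 = 2 and tw(G) ≤ 2. Conversely, {b, c, d} is a clique of size 3, and the vertices of any clique must share a bag in every tree decomposition; so some bag has ≥ 3 vertices and tw(G) ≥ 2. Hence tw(G) = 2 exactly.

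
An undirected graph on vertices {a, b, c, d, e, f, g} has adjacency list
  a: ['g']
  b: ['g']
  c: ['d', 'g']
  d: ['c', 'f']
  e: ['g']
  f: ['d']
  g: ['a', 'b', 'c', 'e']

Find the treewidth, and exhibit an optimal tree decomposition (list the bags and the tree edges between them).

Treewidth 1.
Bags: B1 = {a, g}  B2 = {c, g}  B3 = {b, g}  B4 = {c, d}  B5 = {d, f}  B6 = {e, g}
Tree: B1–B2, B1–B3, B2–B4, B4–B5, B1–B6

Each bag holds 2 vertices, so the decomposition has width 1, which upper-bounds the treewidth. G has an edge, so its treewidth is at least 1. Combining the bounds, tw(G) = 1.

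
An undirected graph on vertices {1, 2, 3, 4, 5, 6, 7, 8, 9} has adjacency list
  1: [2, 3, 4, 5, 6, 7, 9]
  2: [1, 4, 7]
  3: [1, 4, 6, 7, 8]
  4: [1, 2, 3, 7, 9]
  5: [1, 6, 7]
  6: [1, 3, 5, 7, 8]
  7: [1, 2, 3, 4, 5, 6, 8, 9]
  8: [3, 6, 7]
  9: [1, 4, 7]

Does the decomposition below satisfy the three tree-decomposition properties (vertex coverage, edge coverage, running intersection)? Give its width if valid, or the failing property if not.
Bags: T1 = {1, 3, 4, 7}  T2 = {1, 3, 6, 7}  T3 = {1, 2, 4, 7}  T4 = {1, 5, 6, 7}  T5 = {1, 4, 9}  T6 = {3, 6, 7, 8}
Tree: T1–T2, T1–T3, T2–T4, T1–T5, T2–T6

A tree decomposition must satisfy three properties: every vertex lies in some bag; for every edge, both endpoints lie together in some bag; and for every vertex, the bags containing it form a connected subtree. Here edge (7,9) lies in no bag, so the decomposition is invalid.

No — edge (7,9) lies in no bag.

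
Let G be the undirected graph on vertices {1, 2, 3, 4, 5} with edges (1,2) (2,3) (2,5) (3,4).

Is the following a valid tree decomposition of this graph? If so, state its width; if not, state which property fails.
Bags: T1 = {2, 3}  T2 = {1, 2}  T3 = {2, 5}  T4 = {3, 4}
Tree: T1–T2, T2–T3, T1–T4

Every vertex of G appears in some bag (union = {1, 2, 3, 4, 5}); every edge is covered by a bag; and for each vertex v the set of bags containing v is connected in the bag tree. The decomposition is therefore valid. The largest bag has 2 vertices, so the width is 1.

Yes; width 1.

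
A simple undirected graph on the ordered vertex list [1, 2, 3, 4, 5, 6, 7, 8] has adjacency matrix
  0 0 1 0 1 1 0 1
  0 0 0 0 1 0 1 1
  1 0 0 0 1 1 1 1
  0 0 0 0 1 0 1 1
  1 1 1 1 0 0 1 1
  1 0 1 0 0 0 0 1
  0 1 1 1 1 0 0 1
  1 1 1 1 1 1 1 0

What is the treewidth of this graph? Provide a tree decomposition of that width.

Treewidth 3.
One optimal decomposition is:
Bags: B1 = {3, 5, 7, 8}  B2 = {4, 5, 7, 8}  B3 = {1, 3, 5, 8}  B4 = {2, 5, 7, 8}  B5 = {1, 3, 6, 8}
Tree: B1–B2, B1–B3, B2–B4, B3–B5

The largest bag has 4 vertices, giving width 3; this decomposition certifies tw(G) ≤ 3. Conversely, {1, 3, 5, 8} is a clique of size 4, and the vertices of any clique must share a bag in every tree decomposition; so some bag has ≥ 4 vertices and tw(G) ≥ 3. Hence tw(G) = 3 exactly.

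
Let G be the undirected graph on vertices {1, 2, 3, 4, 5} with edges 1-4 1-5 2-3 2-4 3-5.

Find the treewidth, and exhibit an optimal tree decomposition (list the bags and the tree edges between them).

Each bag holds 3 vertices, so the decomposition has width 2, which upper-bounds the treewidth. For the lower bound, G contains the cycle 3–5–1–4–2–3, so G is not a forest; only forests have treewidth ≤ 1, hence tw(G) ≥ 2. Combining the bounds, tw(G) = 2.

Treewidth 2.
One such decomposition:
Bags: B1 = {1, 3, 5}  B2 = {1, 3, 4}  B3 = {2, 3, 4}
Tree: B1–B2, B2–B3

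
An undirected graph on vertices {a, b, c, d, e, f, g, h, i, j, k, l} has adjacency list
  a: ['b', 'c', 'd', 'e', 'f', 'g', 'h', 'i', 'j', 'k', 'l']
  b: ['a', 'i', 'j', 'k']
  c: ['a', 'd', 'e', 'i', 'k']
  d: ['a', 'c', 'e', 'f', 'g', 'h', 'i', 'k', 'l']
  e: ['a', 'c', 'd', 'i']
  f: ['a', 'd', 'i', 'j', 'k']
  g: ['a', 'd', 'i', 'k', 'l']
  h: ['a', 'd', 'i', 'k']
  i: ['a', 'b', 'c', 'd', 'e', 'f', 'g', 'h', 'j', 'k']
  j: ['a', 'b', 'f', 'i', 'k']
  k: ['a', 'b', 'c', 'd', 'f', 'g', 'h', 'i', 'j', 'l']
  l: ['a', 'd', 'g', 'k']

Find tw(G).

4

A width-4 tree decomposition is:
Bags: B1 = {a, d, f, i, k}  B2 = {a, d, g, i, k}  B3 = {a, d, h, i, k}  B4 = {a, c, d, i, k}  B5 = {a, d, g, k, l}  B6 = {a, f, i, j, k}  B7 = {a, b, i, j, k}  B8 = {a, c, d, e, i}
Tree: B1–B2, B2–B3, B1–B4, B2–B5, B1–B6, B6–B7, B4–B8
Every bag has size at most 5, so the width is 5 − 1 = 4 and tw(G) ≤ 4. For the lower bound, the 5 vertices {a, c, d, e, i} are pairwise adjacent, and any tree decomposition puts a clique entirely inside one bag — forcing width ≥ 4. Therefore the treewidth is 4.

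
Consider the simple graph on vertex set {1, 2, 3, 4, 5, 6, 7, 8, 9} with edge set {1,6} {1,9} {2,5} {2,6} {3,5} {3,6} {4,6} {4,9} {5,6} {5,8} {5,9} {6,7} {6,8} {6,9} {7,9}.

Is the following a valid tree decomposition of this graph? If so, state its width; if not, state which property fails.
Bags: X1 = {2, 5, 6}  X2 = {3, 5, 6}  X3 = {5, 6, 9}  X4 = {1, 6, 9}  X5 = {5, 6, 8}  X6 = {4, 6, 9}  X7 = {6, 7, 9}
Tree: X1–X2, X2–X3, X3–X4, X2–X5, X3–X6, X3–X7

Yes; width 2.

Vertex coverage: the bags together contain {1, 2, 3, 4, 5, 6, 7, 8, 9}, the full vertex set. Edge coverage: each edge of G has both endpoints in at least one bag. Running intersection: for every vertex, the bags containing it form a connected subtree. All three properties hold, so this is a valid tree decomposition of width max|bag| − 1 = 2, and hence tw(G) ≤ 2.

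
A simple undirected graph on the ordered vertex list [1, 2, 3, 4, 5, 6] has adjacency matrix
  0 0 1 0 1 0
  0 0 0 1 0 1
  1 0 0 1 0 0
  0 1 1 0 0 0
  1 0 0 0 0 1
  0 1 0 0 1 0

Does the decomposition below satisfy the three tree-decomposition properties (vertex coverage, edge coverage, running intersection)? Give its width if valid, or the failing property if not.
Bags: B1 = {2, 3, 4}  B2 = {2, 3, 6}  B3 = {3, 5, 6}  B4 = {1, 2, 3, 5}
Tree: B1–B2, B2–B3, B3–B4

No — bags containing vertex 2 are not connected in the tree.

A tree decomposition must satisfy three properties: every vertex lies in some bag; for every edge, both endpoints lie together in some bag; and for every vertex, the bags containing it form a connected subtree. Here bags containing vertex 2 are not connected in the tree, so the decomposition is invalid.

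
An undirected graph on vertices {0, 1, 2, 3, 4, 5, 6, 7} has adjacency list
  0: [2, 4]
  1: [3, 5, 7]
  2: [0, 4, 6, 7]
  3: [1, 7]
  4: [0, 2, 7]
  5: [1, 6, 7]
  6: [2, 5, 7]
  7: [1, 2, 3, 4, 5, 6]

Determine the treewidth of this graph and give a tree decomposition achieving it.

The largest bag has 3 vertices, giving width 2; this decomposition certifies tw(G) ≤ 2. Conversely, {0, 2, 4} is a clique of size 3, and the vertices of any clique must share a bag in every tree decomposition; so some bag has ≥ 3 vertices and tw(G) ≥ 2. Combining the bounds, tw(G) = 2.

Treewidth 2.
One optimal decomposition is:
Bags: B1 = {5, 6, 7}  B2 = {1, 5, 7}  B3 = {2, 6, 7}  B4 = {1, 3, 7}  B5 = {2, 4, 7}  B6 = {0, 2, 4}
Tree: B1–B2, B1–B3, B2–B4, B3–B5, B5–B6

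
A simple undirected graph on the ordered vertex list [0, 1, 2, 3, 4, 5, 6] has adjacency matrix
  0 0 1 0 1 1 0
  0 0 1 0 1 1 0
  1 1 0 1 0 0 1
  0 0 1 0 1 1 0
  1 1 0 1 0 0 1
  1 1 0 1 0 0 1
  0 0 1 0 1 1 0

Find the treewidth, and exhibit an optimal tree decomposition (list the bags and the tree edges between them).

The largest bag has 4 vertices, giving width 3; this decomposition certifies tw(G) ≤ 3. For the lower bound: the 4 vertex sets {1,4}, {0,2}, {5}, {6} are disjoint, each induces a connected subgraph, and every pair is joined by at least one edge of G. Contracting each set to a single vertex therefore yields K_{4} as a minor, and since treewidth is minor-monotone, tw(G) ≥ tw(K_{4}) = 3. Hence tw(G) = 3 exactly.

Treewidth 3.
One optimal decomposition is:
Bags: B1 = {1, 2, 4, 5}  B2 = {0, 2, 4, 5}  B3 = {2, 4, 5, 6}  B4 = {2, 3, 4, 5}
Tree: B1–B2, B2–B3, B3–B4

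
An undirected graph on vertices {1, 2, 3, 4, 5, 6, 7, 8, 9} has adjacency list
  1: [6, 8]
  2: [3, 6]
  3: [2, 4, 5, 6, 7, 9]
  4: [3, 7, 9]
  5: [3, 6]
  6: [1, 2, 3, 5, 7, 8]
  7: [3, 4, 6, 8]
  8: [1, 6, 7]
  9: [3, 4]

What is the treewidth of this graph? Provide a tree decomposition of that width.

Treewidth 2.
One optimal decomposition is:
Bags: B1 = {3, 4, 7}  B2 = {3, 6, 7}  B3 = {3, 5, 6}  B4 = {6, 7, 8}  B5 = {2, 3, 6}  B6 = {1, 6, 8}  B7 = {3, 4, 9}
Tree: B1–B2, B2–B3, B2–B4, B2–B5, B4–B6, B1–B7

Each bag holds 3 vertices, so the decomposition has width 2, which upper-bounds the treewidth. On the other hand G contains the 3-clique {1, 6, 8}. A clique must lie in a single bag of any decomposition, so no decomposition can have width below 2. Hence tw(G) = 2 exactly.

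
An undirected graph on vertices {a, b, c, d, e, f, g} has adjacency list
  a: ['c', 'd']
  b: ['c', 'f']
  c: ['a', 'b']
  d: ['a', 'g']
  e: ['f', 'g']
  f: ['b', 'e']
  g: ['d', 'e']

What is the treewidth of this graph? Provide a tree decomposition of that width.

Treewidth 2.
One optimal decomposition is:
Bags: B1 = {b, e, f}  B2 = {b, e, g}  B3 = {b, d, g}  B4 = {a, b, d}  B5 = {a, b, c}
Tree: B1–B2, B2–B3, B3–B4, B4–B5

The largest bag has 3 vertices, giving width 2; this decomposition certifies tw(G) ≤ 2. The edges b–f–e–g–d–a–c–b form a cycle, so G is not a tree and its treewidth is at least 2. Therefore the treewidth is 2.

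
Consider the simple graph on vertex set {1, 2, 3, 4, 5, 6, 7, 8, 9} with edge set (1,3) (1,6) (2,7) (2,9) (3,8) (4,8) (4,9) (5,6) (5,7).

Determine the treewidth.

A width-2 tree decomposition is:
Bags: B1 = {1, 5, 6}  B2 = {1, 5, 7}  B3 = {1, 2, 7}  B4 = {1, 2, 9}  B5 = {1, 4, 9}  B6 = {1, 4, 8}  B7 = {1, 3, 8}
Tree: B1–B2, B2–B3, B3–B4, B4–B5, B5–B6, B6–B7
Every bag has size at most 3, so the width is 3 − 1 = 2 and tw(G) ≤ 2. The edges 1–6–5–7–2–9–4–8–3–1 form a cycle, so G is not a tree and its treewidth is at least 2. Therefore the treewidth is 2.

2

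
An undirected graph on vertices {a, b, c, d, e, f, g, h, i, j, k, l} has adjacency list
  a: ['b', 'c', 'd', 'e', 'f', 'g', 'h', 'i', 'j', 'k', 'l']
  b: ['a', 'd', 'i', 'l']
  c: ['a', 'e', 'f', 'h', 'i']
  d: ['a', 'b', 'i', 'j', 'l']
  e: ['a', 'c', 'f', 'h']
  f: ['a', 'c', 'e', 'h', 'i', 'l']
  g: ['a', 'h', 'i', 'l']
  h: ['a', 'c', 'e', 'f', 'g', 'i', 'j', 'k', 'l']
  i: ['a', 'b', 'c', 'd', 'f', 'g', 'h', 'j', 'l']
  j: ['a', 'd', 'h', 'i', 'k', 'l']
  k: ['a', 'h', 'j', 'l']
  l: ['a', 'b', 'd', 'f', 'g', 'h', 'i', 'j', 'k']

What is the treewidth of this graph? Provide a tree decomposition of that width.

Treewidth 4.
Bags: B1 = {a, f, h, i, l}  B2 = {a, h, i, j, l}  B3 = {a, h, j, k, l}  B4 = {a, d, i, j, l}  B5 = {a, c, f, h, i}  B6 = {a, b, d, i, l}  B7 = {a, c, e, f, h}  B8 = {a, g, h, i, l}
Tree: B1–B2, B2–B3, B2–B4, B1–B5, B4–B6, B5–B7, B2–B8

The largest bag has 5 vertices, giving width 4; this decomposition certifies tw(G) ≤ 4. On the other hand G contains the 5-clique {a, d, i, j, l}. A clique must lie in a single bag of any decomposition, so no decomposition can have width below 4. The upper and lower bounds meet at 4, so that is the treewidth.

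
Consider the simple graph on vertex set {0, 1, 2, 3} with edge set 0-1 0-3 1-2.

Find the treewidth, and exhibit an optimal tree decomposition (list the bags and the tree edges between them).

Treewidth 1.
One optimal decomposition is:
Bags: B1 = {1, 2}  B2 = {0, 1}  B3 = {0, 3}
Tree: B1–B2, B2–B3

The largest bag has 2 vertices, giving width 1; this decomposition certifies tw(G) ≤ 1. G has an edge, so its treewidth is at least 1. Therefore the treewidth is 1.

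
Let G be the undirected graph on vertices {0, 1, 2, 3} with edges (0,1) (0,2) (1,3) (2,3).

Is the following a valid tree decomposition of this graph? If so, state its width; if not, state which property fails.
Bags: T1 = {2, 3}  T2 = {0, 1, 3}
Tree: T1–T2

A tree decomposition must satisfy three properties: every vertex lies in some bag; for every edge, both endpoints lie together in some bag; and for every vertex, the bags containing it form a connected subtree. Here edge (0,2) lies in no bag, so the decomposition is invalid.

No — edge (0,2) lies in no bag.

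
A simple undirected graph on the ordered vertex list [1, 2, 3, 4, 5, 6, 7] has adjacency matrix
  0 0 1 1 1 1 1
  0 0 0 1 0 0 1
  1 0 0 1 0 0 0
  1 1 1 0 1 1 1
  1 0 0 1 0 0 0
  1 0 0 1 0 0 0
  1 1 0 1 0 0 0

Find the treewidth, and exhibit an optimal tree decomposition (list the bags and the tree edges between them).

Treewidth 2.
One such decomposition:
Bags: B1 = {1, 4, 6}  B2 = {1, 3, 4}  B3 = {1, 4, 5}  B4 = {1, 4, 7}  B5 = {2, 4, 7}
Tree: B1–B2, B2–B3, B1–B4, B4–B5

The largest bag has 3 vertices, giving width 2; this decomposition certifies tw(G) ≤ 2. On the other hand G contains the 3-clique {1, 3, 4}. A clique must lie in a single bag of any decomposition, so no decomposition can have width below 2. Combining the bounds, tw(G) = 2.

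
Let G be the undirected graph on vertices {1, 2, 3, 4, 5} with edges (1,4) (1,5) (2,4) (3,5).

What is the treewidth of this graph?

1

A width-1 tree decomposition is:
Bags: B1 = {1, 4}  B2 = {1, 5}  B3 = {3, 5}  B4 = {2, 4}
Tree: B1–B2, B2–B3, B1–B4
Every bag has size at most 2, so the width is 2 − 1 = 1 and tw(G) ≤ 1. G has an edge, so its treewidth is at least 1. Combining the bounds, tw(G) = 1.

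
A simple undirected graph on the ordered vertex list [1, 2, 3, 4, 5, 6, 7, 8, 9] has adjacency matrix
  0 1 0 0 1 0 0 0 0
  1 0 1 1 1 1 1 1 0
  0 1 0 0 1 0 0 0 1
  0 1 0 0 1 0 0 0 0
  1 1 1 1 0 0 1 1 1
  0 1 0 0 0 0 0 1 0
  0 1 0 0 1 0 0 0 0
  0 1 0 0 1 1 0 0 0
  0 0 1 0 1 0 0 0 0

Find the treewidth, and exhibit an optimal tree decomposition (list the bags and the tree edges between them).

Treewidth 2.
Bags: B1 = {2, 4, 5}  B2 = {2, 5, 7}  B3 = {2, 5, 8}  B4 = {2, 3, 5}  B5 = {2, 6, 8}  B6 = {3, 5, 9}  B7 = {1, 2, 5}
Tree: B1–B2, B2–B3, B3–B4, B3–B5, B4–B6, B4–B7

Each bag holds 3 vertices, so the decomposition has width 2, which upper-bounds the treewidth. On the other hand G contains the 3-clique {3, 5, 9}. A clique must lie in a single bag of any decomposition, so no decomposition can have width below 2. Combining the bounds, tw(G) = 2.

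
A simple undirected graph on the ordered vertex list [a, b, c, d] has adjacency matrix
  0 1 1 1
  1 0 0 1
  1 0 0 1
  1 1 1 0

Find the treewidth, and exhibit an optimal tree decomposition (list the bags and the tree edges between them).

Treewidth 2.
One such decomposition:
Bags: B1 = {a, c, d}  B2 = {a, b, d}
Tree: B1–B2

The largest bag has 3 vertices, giving width 2; this decomposition certifies tw(G) ≤ 2. Conversely, {a, c, d} is a clique of size 3, and the vertices of any clique must share a bag in every tree decomposition; so some bag has ≥ 3 vertices and tw(G) ≥ 2. The upper and lower bounds meet at 2, so that is the treewidth.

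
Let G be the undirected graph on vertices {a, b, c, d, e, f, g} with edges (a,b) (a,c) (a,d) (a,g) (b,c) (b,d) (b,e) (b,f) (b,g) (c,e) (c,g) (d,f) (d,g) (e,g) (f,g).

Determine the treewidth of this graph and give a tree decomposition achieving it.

Treewidth 3.
Bags: B1 = {a, b, d, g}  B2 = {b, d, f, g}  B3 = {a, b, c, g}  B4 = {b, c, e, g}
Tree: B1–B2, B1–B3, B3–B4

Each bag holds 4 vertices, so the decomposition has width 3, which upper-bounds the treewidth. For the lower bound, the 4 vertices {b, d, f, g} are pairwise adjacent, and any tree decomposition puts a clique entirely inside one bag — forcing width ≥ 3. Hence tw(G) = 3 exactly.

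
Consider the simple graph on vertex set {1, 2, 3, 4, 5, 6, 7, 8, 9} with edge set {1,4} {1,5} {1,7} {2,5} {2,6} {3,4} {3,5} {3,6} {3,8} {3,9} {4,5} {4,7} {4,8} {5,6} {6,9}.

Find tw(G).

A width-2 tree decomposition is:
Bags: B1 = {3, 4, 5}  B2 = {3, 5, 6}  B3 = {3, 6, 9}  B4 = {2, 5, 6}  B5 = {3, 4, 8}  B6 = {1, 4, 5}  B7 = {1, 4, 7}
Tree: B1–B2, B2–B3, B2–B4, B1–B5, B1–B6, B6–B7
Every bag has size at most 3, so the width is 3 − 1 = 2 and tw(G) ≤ 2. On the other hand G contains the 3-clique {1, 4, 5}. A clique must lie in a single bag of any decomposition, so no decomposition can have width below 2. Hence tw(G) = 2 exactly.

2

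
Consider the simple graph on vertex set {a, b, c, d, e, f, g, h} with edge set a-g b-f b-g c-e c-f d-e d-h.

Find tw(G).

A width-1 tree decomposition is:
Bags: B1 = {a, g}  B2 = {b, g}  B3 = {b, f}  B4 = {c, f}  B5 = {c, e}  B6 = {d, e}  B7 = {d, h}
Tree: B1–B2, B2–B3, B3–B4, B4–B5, B5–B6, B6–B7
Every bag has size at most 2, so the width is 2 − 1 = 1 and tw(G) ≤ 1. G has an edge, so its treewidth is at least 1. Combining the bounds, tw(G) = 1.

1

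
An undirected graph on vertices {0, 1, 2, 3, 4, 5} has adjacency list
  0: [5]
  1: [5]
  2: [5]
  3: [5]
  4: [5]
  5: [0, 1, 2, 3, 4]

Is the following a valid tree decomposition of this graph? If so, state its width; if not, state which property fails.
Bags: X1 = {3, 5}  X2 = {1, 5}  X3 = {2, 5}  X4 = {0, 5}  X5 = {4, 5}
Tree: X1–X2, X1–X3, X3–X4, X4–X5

Vertex coverage: the bags together contain {0, 1, 2, 3, 4, 5}, the full vertex set. Edge coverage: each edge of G has both endpoints in at least one bag. Running intersection: for every vertex, the bags containing it form a connected subtree. All three properties hold, so this is a valid tree decomposition of width max|bag| − 1 = 1, and hence tw(G) ≤ 1.

Yes; width 1.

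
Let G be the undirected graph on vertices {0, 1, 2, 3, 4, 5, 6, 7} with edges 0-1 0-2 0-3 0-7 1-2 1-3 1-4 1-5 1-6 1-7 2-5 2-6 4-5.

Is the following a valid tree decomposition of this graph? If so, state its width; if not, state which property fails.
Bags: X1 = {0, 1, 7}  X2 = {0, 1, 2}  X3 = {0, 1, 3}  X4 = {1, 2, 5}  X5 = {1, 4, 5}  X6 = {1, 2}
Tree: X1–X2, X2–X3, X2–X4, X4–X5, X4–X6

No — vertex 6 appears in no bag.

A tree decomposition must satisfy three properties: every vertex lies in some bag; for every edge, both endpoints lie together in some bag; and for every vertex, the bags containing it form a connected subtree. Here vertex 6 appears in no bag, so the decomposition is invalid.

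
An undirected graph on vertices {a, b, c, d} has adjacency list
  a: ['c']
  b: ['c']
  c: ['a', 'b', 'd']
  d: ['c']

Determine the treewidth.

1

A width-1 tree decomposition is:
Bags: B1 = {a, c}  B2 = {b, c}  B3 = {c, d}
Tree: B1–B2, B2–B3
Each bag holds 2 vertices, so the decomposition has width 1, which upper-bounds the treewidth. Any graph with an edge has treewidth ≥ 1, and G has the edge c–a. Therefore the treewidth is 1.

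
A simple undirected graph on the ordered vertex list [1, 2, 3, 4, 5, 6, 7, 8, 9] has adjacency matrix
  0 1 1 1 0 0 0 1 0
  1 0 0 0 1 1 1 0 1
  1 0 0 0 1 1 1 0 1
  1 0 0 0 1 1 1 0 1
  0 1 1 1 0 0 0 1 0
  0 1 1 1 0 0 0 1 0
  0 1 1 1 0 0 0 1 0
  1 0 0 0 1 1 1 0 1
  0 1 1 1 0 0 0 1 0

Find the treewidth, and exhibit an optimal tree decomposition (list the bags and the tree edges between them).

Every bag has size at most 5, so the width is 5 − 1 = 4 and tw(G) ≤ 4. For the lower bound: the 5 vertex sets {8,9}, {3,6}, {1,4}, {2}, {7} are disjoint, each induces a connected subgraph, and every pair is joined by at least one edge of G. Contracting each set to a single vertex therefore yields K_{5} as a minor, and since treewidth is minor-monotone, tw(G) ≥ tw(K_{5}) = 4. Combining the bounds, tw(G) = 4.

Treewidth 4.
One such decomposition:
Bags: B1 = {2, 3, 4, 8, 9}  B2 = {2, 3, 4, 6, 8}  B3 = {1, 2, 3, 4, 8}  B4 = {2, 3, 4, 7, 8}  B5 = {2, 3, 4, 5, 8}
Tree: B1–B2, B2–B3, B3–B4, B4–B5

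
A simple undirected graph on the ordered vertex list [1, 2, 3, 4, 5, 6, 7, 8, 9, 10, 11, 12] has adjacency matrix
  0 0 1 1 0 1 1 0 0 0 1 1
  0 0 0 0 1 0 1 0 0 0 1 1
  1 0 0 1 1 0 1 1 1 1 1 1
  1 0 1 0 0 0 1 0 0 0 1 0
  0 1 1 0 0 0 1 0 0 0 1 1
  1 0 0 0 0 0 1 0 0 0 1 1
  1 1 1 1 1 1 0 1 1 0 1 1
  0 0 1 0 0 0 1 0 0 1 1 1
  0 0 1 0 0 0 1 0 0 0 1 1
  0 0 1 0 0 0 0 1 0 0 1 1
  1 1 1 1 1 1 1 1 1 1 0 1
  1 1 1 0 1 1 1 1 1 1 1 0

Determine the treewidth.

4

A width-4 tree decomposition is:
Bags: B1 = {3, 7, 9, 11, 12}  B2 = {3, 5, 7, 11, 12}  B3 = {1, 3, 7, 11, 12}  B4 = {1, 3, 4, 7, 11}  B5 = {1, 6, 7, 11, 12}  B6 = {2, 5, 7, 11, 12}  B7 = {3, 7, 8, 11, 12}  B8 = {3, 8, 10, 11, 12}
Tree: B1–B2, B1–B3, B3–B4, B3–B5, B2–B6, B3–B7, B7–B8
The largest bag has 5 vertices, giving width 4; this decomposition certifies tw(G) ≤ 4. On the other hand G contains the 5-clique {3, 8, 10, 11, 12}. A clique must lie in a single bag of any decomposition, so no decomposition can have width below 4. Therefore the treewidth is 4.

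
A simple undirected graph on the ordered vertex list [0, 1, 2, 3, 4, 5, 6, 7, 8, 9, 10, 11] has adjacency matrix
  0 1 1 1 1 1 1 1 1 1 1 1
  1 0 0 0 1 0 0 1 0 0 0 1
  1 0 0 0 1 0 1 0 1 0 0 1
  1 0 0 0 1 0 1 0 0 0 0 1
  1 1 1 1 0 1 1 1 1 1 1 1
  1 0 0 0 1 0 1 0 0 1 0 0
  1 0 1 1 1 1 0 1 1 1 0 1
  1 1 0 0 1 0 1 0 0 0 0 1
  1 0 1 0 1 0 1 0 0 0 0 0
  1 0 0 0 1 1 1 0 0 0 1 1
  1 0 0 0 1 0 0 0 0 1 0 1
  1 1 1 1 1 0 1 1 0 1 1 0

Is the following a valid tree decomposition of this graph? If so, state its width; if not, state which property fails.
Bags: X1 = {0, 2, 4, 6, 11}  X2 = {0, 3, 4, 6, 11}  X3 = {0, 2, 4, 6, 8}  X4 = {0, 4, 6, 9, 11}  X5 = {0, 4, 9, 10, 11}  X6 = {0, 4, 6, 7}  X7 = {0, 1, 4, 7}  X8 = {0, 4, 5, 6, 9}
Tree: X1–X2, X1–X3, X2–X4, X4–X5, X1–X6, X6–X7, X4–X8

A tree decomposition must satisfy three properties: every vertex lies in some bag; for every edge, both endpoints lie together in some bag; and for every vertex, the bags containing it form a connected subtree. Here edge (11,7) lies in no bag, so the decomposition is invalid.

No — edge (11,7) lies in no bag.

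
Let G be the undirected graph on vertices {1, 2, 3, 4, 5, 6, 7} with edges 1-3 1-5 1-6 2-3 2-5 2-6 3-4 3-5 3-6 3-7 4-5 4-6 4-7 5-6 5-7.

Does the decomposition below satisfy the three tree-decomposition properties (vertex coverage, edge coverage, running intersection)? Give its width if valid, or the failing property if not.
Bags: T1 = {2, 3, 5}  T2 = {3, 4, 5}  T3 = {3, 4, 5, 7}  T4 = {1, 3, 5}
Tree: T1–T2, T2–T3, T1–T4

No — vertex 6 appears in no bag.

A tree decomposition must satisfy three properties: every vertex lies in some bag; for every edge, both endpoints lie together in some bag; and for every vertex, the bags containing it form a connected subtree. Here vertex 6 appears in no bag, so the decomposition is invalid.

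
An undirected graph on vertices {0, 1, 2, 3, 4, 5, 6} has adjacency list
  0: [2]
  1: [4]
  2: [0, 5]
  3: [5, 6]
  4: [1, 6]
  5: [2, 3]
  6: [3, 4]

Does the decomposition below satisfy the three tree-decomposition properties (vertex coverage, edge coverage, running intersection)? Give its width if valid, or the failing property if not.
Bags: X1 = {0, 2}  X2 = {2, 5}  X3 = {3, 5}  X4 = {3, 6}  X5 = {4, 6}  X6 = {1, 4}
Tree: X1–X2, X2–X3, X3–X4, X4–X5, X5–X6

Every vertex of G appears in some bag (union = {0, 1, 2, 3, 4, 5, 6}); every edge is covered by a bag; and for each vertex v the set of bags containing v is connected in the bag tree. The decomposition is therefore valid. The largest bag has 2 vertices, so the width is 1.

Yes; width 1.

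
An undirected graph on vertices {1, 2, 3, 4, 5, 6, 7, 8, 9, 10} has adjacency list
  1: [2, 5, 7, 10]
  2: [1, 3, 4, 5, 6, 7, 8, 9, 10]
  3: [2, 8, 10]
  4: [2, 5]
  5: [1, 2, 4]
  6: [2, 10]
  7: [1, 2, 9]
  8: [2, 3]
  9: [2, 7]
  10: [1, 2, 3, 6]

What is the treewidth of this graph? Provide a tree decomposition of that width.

Each bag holds 3 vertices, so the decomposition has width 2, which upper-bounds the treewidth. On the other hand G contains the 3-clique {1, 2, 10}. A clique must lie in a single bag of any decomposition, so no decomposition can have width below 2. Hence tw(G) = 2 exactly.

Treewidth 2.
One optimal decomposition is:
Bags: B1 = {1, 2, 10}  B2 = {1, 2, 5}  B3 = {1, 2, 7}  B4 = {2, 4, 5}  B5 = {2, 3, 10}  B6 = {2, 3, 8}  B7 = {2, 7, 9}  B8 = {2, 6, 10}
Tree: B1–B2, B2–B3, B2–B4, B1–B5, B5–B6, B3–B7, B1–B8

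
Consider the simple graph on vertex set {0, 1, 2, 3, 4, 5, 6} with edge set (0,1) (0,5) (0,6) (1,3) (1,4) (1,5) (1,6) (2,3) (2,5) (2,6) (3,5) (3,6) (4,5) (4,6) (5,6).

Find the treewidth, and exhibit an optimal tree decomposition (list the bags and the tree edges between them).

Each bag holds 4 vertices, so the decomposition has width 3, which upper-bounds the treewidth. On the other hand G contains the 4-clique {0, 1, 5, 6}. A clique must lie in a single bag of any decomposition, so no decomposition can have width below 3. Hence tw(G) = 3 exactly.

Treewidth 3.
One such decomposition:
Bags: B1 = {0, 1, 5, 6}  B2 = {1, 4, 5, 6}  B3 = {1, 3, 5, 6}  B4 = {2, 3, 5, 6}
Tree: B1–B2, B2–B3, B3–B4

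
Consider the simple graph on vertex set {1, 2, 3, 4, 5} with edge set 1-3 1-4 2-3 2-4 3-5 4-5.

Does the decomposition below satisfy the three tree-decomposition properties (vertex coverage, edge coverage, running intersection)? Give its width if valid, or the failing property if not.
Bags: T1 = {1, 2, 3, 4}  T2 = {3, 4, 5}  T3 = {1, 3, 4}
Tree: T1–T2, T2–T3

No — bags containing vertex 1 are not connected in the tree.

A tree decomposition must satisfy three properties: every vertex lies in some bag; for every edge, both endpoints lie together in some bag; and for every vertex, the bags containing it form a connected subtree. Here bags containing vertex 1 are not connected in the tree, so the decomposition is invalid.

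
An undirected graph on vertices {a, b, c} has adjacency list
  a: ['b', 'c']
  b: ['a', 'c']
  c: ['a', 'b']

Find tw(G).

2

A width-2 tree decomposition is:
Bags: B1 = {a, b, c}
Tree: (single bag)
A single bag containing all 3 vertices is trivially a valid decomposition of width 2. For the lower bound, the 3 vertices {a, b, c} are pairwise adjacent, and any tree decomposition puts a clique entirely inside one bag — forcing width ≥ 2. Hence tw(G) = 2 exactly.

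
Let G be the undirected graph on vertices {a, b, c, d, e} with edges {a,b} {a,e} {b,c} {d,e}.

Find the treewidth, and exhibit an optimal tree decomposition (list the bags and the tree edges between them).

Treewidth 1.
One such decomposition:
Bags: B1 = {b, c}  B2 = {a, b}  B3 = {a, e}  B4 = {d, e}
Tree: B1–B2, B2–B3, B3–B4

The largest bag has 2 vertices, giving width 1; this decomposition certifies tw(G) ≤ 1. Since G has at least one edge (e.g. c–b), it is not an edgeless graph, so tw(G) ≥ 1. The upper and lower bounds meet at 1, so that is the treewidth.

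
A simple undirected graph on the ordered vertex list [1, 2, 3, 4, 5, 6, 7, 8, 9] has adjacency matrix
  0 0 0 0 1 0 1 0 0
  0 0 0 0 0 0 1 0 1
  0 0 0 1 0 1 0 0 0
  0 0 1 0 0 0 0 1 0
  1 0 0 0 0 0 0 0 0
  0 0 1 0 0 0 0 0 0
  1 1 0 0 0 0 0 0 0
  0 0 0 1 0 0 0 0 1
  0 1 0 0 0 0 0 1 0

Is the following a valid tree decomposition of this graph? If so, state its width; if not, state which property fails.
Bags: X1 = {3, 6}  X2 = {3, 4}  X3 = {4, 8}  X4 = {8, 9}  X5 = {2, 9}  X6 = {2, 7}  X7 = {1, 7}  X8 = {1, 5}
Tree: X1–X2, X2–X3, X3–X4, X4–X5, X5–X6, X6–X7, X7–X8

Yes; width 1.

Every vertex of G appears in some bag (union = {1, 2, 3, 4, 5, 6, 7, 8, 9}); every edge is covered by a bag; and for each vertex v the set of bags containing v is connected in the bag tree. The decomposition is therefore valid. The largest bag has 2 vertices, so the width is 1.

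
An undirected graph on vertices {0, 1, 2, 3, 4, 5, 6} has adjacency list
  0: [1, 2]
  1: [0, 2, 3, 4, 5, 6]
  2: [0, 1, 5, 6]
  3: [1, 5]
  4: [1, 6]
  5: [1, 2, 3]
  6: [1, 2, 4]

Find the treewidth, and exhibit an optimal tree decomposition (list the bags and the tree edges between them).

Treewidth 2.
One such decomposition:
Bags: B1 = {1, 3, 5}  B2 = {1, 2, 5}  B3 = {1, 2, 6}  B4 = {1, 4, 6}  B5 = {0, 1, 2}
Tree: B1–B2, B2–B3, B3–B4, B2–B5

Each bag holds 3 vertices, so the decomposition has width 2, which upper-bounds the treewidth. For the lower bound, the 3 vertices {0, 1, 2} are pairwise adjacent, and any tree decomposition puts a clique entirely inside one bag — forcing width ≥ 2. Hence tw(G) = 2 exactly.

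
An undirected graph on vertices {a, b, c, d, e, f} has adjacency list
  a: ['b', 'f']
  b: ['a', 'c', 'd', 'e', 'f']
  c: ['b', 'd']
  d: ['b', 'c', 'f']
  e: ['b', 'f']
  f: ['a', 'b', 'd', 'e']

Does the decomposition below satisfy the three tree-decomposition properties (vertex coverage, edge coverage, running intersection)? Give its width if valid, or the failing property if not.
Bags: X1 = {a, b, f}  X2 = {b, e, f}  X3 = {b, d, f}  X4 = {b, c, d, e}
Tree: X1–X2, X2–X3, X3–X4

No — bags containing vertex e are not connected in the tree.

A tree decomposition must satisfy three properties: every vertex lies in some bag; for every edge, both endpoints lie together in some bag; and for every vertex, the bags containing it form a connected subtree. Here bags containing vertex e are not connected in the tree, so the decomposition is invalid.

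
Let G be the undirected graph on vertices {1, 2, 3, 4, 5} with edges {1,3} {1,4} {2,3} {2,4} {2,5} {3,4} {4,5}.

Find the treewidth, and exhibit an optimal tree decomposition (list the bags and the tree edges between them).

Each bag holds 3 vertices, so the decomposition has width 2, which upper-bounds the treewidth. For the lower bound, the 3 vertices {1, 3, 4} are pairwise adjacent, and any tree decomposition puts a clique entirely inside one bag — forcing width ≥ 2. Combining the bounds, tw(G) = 2.

Treewidth 2.
Bags: B1 = {2, 4, 5}  B2 = {2, 3, 4}  B3 = {1, 3, 4}
Tree: B1–B2, B2–B3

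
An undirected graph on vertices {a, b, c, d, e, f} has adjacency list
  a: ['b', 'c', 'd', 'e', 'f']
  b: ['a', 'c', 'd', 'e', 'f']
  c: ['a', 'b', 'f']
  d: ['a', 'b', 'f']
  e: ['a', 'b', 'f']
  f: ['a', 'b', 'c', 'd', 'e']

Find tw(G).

A width-3 tree decomposition is:
Bags: B1 = {a, b, d, f}  B2 = {a, b, c, f}  B3 = {a, b, e, f}
Tree: B1–B2, B2–B3
Each bag holds 4 vertices, so the decomposition has width 3, which upper-bounds the treewidth. On the other hand G contains the 4-clique {a, b, d, f}. A clique must lie in a single bag of any decomposition, so no decomposition can have width below 3. Combining the bounds, tw(G) = 3.

3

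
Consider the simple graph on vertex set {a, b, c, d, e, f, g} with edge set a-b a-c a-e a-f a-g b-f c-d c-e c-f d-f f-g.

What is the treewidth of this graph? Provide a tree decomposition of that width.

The largest bag has 3 vertices, giving width 2; this decomposition certifies tw(G) ≤ 2. For the lower bound, the 3 vertices {a, c, e} are pairwise adjacent, and any tree decomposition puts a clique entirely inside one bag — forcing width ≥ 2. Therefore the treewidth is 2.

Treewidth 2.
One such decomposition:
Bags: B1 = {a, c, f}  B2 = {c, d, f}  B3 = {a, b, f}  B4 = {a, c, e}  B5 = {a, f, g}
Tree: B1–B2, B1–B3, B1–B4, B3–B5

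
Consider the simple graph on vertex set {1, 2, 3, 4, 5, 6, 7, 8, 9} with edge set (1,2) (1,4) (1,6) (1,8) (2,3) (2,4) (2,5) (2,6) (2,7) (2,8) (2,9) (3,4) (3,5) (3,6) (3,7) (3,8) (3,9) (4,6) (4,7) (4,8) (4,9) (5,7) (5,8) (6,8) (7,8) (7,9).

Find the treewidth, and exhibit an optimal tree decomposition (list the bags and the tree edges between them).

The largest bag has 5 vertices, giving width 4; this decomposition certifies tw(G) ≤ 4. On the other hand G contains the 5-clique {1, 2, 4, 6, 8}. A clique must lie in a single bag of any decomposition, so no decomposition can have width below 4. Hence tw(G) = 4 exactly.

Treewidth 4.
Bags: B1 = {2, 3, 4, 6, 8}  B2 = {2, 3, 4, 7, 8}  B3 = {2, 3, 5, 7, 8}  B4 = {2, 3, 4, 7, 9}  B5 = {1, 2, 4, 6, 8}
Tree: B1–B2, B2–B3, B2–B4, B1–B5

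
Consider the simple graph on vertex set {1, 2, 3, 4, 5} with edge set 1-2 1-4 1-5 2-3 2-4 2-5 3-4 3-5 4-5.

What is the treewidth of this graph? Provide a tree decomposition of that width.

Treewidth 3.
Bags: B1 = {2, 3, 4, 5}  B2 = {1, 2, 4, 5}
Tree: B1–B2

Every bag has size at most 4, so the width is 4 − 1 = 3 and tw(G) ≤ 3. On the other hand G contains the 4-clique {1, 2, 4, 5}. A clique must lie in a single bag of any decomposition, so no decomposition can have width below 3. The upper and lower bounds meet at 3, so that is the treewidth.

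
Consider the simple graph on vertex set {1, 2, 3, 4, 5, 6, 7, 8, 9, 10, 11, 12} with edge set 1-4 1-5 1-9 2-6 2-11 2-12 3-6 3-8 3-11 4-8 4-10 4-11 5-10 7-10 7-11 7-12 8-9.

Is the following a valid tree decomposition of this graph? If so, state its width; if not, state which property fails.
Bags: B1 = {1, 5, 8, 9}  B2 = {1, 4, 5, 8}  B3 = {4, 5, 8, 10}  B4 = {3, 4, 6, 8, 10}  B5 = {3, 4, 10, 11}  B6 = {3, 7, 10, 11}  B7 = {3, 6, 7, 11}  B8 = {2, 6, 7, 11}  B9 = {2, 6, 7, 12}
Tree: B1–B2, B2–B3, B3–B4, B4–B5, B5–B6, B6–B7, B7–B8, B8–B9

A tree decomposition must satisfy three properties: every vertex lies in some bag; for every edge, both endpoints lie together in some bag; and for every vertex, the bags containing it form a connected subtree. Here bags containing vertex 6 are not connected in the tree, so the decomposition is invalid.

No — bags containing vertex 6 are not connected in the tree.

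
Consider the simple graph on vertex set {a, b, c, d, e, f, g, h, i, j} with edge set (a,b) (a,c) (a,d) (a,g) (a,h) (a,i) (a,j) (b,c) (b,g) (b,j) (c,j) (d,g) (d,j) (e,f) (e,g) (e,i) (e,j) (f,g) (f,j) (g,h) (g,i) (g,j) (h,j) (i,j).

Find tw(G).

A width-3 tree decomposition is:
Bags: B1 = {a, g, i, j}  B2 = {e, g, i, j}  B3 = {a, b, g, j}  B4 = {e, f, g, j}  B5 = {a, d, g, j}  B6 = {a, g, h, j}  B7 = {a, b, c, j}
Tree: B1–B2, B1–B3, B2–B4, B3–B5, B1–B6, B3–B7
The largest bag has 4 vertices, giving width 3; this decomposition certifies tw(G) ≤ 3. Conversely, {a, d, g, j} is a clique of size 4, and the vertices of any clique must share a bag in every tree decomposition; so some bag has ≥ 4 vertices and tw(G) ≥ 3. The upper and lower bounds meet at 3, so that is the treewidth.

3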